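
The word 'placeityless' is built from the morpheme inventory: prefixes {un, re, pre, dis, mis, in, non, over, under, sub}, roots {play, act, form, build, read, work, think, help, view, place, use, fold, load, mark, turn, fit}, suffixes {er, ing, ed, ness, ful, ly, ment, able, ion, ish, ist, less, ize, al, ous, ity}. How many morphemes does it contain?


Segmenting 'placeityless' against the inventory:
  'place' -> root (morpheme 1)
  'ity' -> suffix (morpheme 2)
  'less' -> suffix (morpheme 3)
Total morphemes: 3

3


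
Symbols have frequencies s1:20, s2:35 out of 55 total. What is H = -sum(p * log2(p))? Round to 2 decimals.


Computing entropy H = -sum(p_i * log2(p_i)):
  s1: p = 20/55 = 0.3636, -p*log2(p) = 0.5307
  s2: p = 35/55 = 0.6364, -p*log2(p) = 0.4150
H = sum of terms = 0.9457
Rounded to 2 decimals: 0.95

0.95


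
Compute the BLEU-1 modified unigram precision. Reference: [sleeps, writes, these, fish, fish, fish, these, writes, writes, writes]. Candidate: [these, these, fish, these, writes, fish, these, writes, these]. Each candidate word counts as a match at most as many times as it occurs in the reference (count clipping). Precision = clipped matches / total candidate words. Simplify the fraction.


Reference word counts: {'fish': 3, 'sleeps': 1, 'these': 2, 'writes': 4}
Checking each candidate word (with clipping):
  'these' -> in reference (ref count 2, used 1/2) -> match (matches: 1)
  'these' -> in reference (ref count 2, used 2/2) -> match (matches: 2)
  'fish' -> in reference (ref count 3, used 1/3) -> match (matches: 3)
  'these' -> ref count 2 already used up (2/2) -> clipped, no match (matches: 3)
  'writes' -> in reference (ref count 4, used 1/4) -> match (matches: 4)
  'fish' -> in reference (ref count 3, used 2/3) -> match (matches: 5)
  'these' -> ref count 2 already used up (2/2) -> clipped, no match (matches: 5)
  'writes' -> in reference (ref count 4, used 2/4) -> match (matches: 6)
  'these' -> ref count 2 already used up (2/2) -> clipped, no match (matches: 6)
Clipped matches: 6, Candidate length: 9
Precision = 6/9 = 2/3

2/3


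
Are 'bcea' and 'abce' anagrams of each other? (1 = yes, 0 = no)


Sort characters of 'bcea': 'abce'
Sort characters of 'abce': 'abce'
Sorted forms match -> they ARE anagrams
Result: 1

1


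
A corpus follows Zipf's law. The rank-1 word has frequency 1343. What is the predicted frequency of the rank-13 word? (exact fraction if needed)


Zipf's law: freq(rank) = f1 / rank
f1 = 1343, rank = 13
freq = 1343 / 13
GCD(1343, 13) = 1
Simplified: 1343/13

1343/13


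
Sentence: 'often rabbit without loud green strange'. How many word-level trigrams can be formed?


Word trigrams from [6] words:
  Trigram 1: (often rabbit without)
  Trigram 2: (rabbit without loud)
  Trigram 3: (without loud green)
  Trigram 4: (loud green strange)
Total word trigrams: 6 - 2 = 4

4


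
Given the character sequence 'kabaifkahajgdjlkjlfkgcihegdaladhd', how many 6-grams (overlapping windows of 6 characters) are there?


String 'kabaifkahajgdjlkjlfkgcihegdaladhd' has length L = 33.
Number of overlapping n-grams = L - n + 1
Substituting: 33 - 6 + 1 = 28

28


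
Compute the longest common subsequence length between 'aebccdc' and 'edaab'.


DP table for LCS of 'aebccdc' and 'edaab':
       e  d  a  a  b
    0  0  0  0  0  0
  a 0  0  0  1  1  1
  e 0  1  1  1  1  1
  b 0  1  1  1  1  2
  c 0  1  1  1  1  2
  c 0  1  1  1  1  2
  d 0  1  2  2  2  2
  c 0  1  2  2  2  2
LCS: 'ab'
LCS length = 2

2


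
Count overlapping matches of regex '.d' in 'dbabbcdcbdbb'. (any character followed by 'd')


Pattern: .d means any character followed by 'd'.
Scanning 'dbabbcdcbdbb' position-by-position:
  Pos 0: window 'db' -> no
  Pos 1: window 'ba' -> no
  Pos 2: window 'ab' -> no
  Pos 3: window 'bb' -> no
  Pos 4: window 'bc' -> no
  Pos 5: window 'cd' -> MATCH
  Pos 6: window 'dc' -> no
  Pos 7: window 'cb' -> no
  Pos 8: window 'bd' -> MATCH
  Pos 9: window 'db' -> no
  Pos 10: window 'bb' -> no
  Pos 11: window 'b' -> no
Total matches: 2

2


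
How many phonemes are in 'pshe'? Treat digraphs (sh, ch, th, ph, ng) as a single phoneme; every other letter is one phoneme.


Parsing 'pshe' greedily, digraphs first:
  'p' -> consonant phoneme (phonemes so far: 1)
  'sh' -> digraph (1 consonant phoneme) (phonemes so far: 2)
  'e' -> vowel phoneme (phonemes so far: 3)
Total phonemes: 3

3


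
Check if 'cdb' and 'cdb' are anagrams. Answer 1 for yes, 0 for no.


Sort characters of 'cdb': 'bcd'
Sort characters of 'cdb': 'bcd'
Sorted forms match -> they ARE anagrams
Result: 1

1


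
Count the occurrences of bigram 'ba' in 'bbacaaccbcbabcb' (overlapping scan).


Scanning 'bbacaaccbcbabcb' for bigram 'ba':
  Position 0: 'bb' -> no
  Position 1: 'ba' -> MATCH
  Position 2: 'ac' -> no
  Position 3: 'ca' -> no
  Position 4: 'aa' -> no
  Position 5: 'ac' -> no
  Position 6: 'cc' -> no
  Position 7: 'cb' -> no
  Position 8: 'bc' -> no
  Position 9: 'cb' -> no
  Position 10: 'ba' -> MATCH
  Position 11: 'ab' -> no
  Position 12: 'bc' -> no
  Position 13: 'cb' -> no
Total matches: 2

2


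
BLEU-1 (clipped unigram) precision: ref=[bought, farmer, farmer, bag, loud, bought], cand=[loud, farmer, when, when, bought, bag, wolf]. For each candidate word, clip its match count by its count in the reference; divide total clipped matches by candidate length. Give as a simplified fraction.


Reference word counts: {'bag': 1, 'bought': 2, 'farmer': 2, 'loud': 1}
Checking each candidate word (with clipping):
  'loud' -> in reference (ref count 1, used 1/1) -> match (matches: 1)
  'farmer' -> in reference (ref count 2, used 1/2) -> match (matches: 2)
  'when' -> not in reference -> no match (matches: 2)
  'when' -> not in reference -> no match (matches: 2)
  'bought' -> in reference (ref count 2, used 1/2) -> match (matches: 3)
  'bag' -> in reference (ref count 1, used 1/1) -> match (matches: 4)
  'wolf' -> not in reference -> no match (matches: 4)
Clipped matches: 4, Candidate length: 7
Precision = 4/7

4/7


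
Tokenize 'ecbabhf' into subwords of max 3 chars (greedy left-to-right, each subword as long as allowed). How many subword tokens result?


'ecbabhf' has 7 characters.
Chunking with max size 3:
  Chunk 1: 'ecb' (positions 0-2)
  Chunk 2: 'abh' (positions 3-5)
  Chunk 3: 'f' (positions 6-6)
Total chunks: ceil(7 / 3) = 3

3


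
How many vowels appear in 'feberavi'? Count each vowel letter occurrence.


Scanning each character of 'feberavi':
  Position 1: 'f' -> consonant (running count: 0)
  Position 2: 'e' -> vowel (running count: 1)
  Position 3: 'b' -> consonant (running count: 1)
  Position 4: 'e' -> vowel (running count: 2)
  Position 5: 'r' -> consonant (running count: 2)
  Position 6: 'a' -> vowel (running count: 3)
  Position 7: 'v' -> consonant (running count: 3)
  Position 8: 'i' -> vowel (running count: 4)
Total vowels: 4

4


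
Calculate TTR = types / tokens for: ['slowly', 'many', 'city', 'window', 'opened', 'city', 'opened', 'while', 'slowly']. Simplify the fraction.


Tokens: 9
Unique types: ('city', 'many', 'opened', 'slowly', 'while', 'window') = 6
TTR = 6/9
Simplify: divide both by 3 -> 2/3
TTR = 2/3

2/3


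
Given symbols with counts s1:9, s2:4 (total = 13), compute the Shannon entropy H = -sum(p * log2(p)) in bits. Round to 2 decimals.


Computing entropy H = -sum(p_i * log2(p_i)):
  s1: p = 9/13 = 0.6923, -p*log2(p) = 0.3673
  s2: p = 4/13 = 0.3077, -p*log2(p) = 0.5232
H = sum of terms = 0.8905
Rounded to 2 decimals: 0.89

0.89


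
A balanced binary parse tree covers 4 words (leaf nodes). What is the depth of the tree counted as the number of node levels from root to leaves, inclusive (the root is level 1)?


In a balanced binary tree with n leaves the deepest leaf is ceil(log2(n)) edges below the root,
so counting node levels inclusive of root and leaves gives ceil(log2(n)) + 1 levels.
log2(4) = 2.0000
ceil(2.0000) = 2
levels = 2 + 1 = 3

3


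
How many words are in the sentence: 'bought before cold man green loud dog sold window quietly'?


Counting words by splitting on spaces:
  Word 1: 'bought'
  Word 2: 'before'
  Word 3: 'cold'
  Word 4: 'man'
  Word 5: 'green'
  Word 6: 'loud'
  Word 7: 'dog'
  Word 8: 'sold'
  Word 9: 'window'
  Word 10: 'quietly'
Total words: 10

10


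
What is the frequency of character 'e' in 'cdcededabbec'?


Scanning 'cdcededabbec' for 'e':
  Position 3: 'e' -> MATCH (count: 1)
  Position 5: 'e' -> MATCH (count: 2)
  Position 10: 'e' -> MATCH (count: 3)
Total occurrences of 'e': 3

3


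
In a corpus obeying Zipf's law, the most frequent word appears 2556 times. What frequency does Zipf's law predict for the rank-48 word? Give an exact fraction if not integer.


Zipf's law: freq(rank) = f1 / rank
f1 = 2556, rank = 48
freq = 2556 / 48
GCD(2556, 48) = 12
Simplified: 213/4

213/4


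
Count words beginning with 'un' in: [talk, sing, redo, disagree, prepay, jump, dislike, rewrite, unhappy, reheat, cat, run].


Checking each word for prefix 'un':
  'talk' -> no (count: 0)
  'sing' -> no (count: 0)
  'redo' -> no (count: 0)
  'disagree' -> no (count: 0)
  'prepay' -> no (count: 0)
  'jump' -> no (count: 0)
  'dislike' -> no (count: 0)
  'rewrite' -> no (count: 0)
  'unhappy' -> YES, starts with 'un' (count: 1)
  'reheat' -> no (count: 1)
  'cat' -> no (count: 1)
  'run' -> no (count: 1)
Total with prefix 'un': 1

1


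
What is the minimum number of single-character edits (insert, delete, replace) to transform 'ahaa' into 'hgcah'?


Building DP table for s1='ahaa' (len 4) and s2='hgcah' (len 5):
       h  g  c  a  h
    0  1  2  3  4  5
  a 1  1  2  3  3  4
  h 2  1  2  3  4  3
  a 3  2  2  3  3  4
  a 4  3  3  3  3  4
Edit distance = dp[4][5] = 4

4


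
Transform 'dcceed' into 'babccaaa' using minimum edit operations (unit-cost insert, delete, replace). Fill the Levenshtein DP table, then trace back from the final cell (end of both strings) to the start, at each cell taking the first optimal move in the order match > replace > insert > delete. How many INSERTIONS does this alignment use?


Edit distance = 6. Backtracking from cell (6, 8) with preference match > replace > insert > delete,
then listing the resulting alignment 'dcceed' -> 'babccaaa' left to right:
  Step 1: insert 'b' [insertion #1]
  Step 2: insert 'a' [insertion #2]
  Step 3: replace d->b
  Step 4: keep 'c'
  Step 5: keep 'c'
  Step 6: replace e->a
  Step 7: replace e->a
  Step 8: replace d->a
Total insertions: 2

2


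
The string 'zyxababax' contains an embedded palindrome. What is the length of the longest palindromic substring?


Scanning 'zyxababax' for palindromic substrings.
Substring at positions 2-8: 'xababax'.
Check: reverse('xababax') = 'xababax' -> palindrome confirmed.
Neighbouring characters ('y' / '-') break symmetry, so it cannot extend further.
No longer palindromic substring exists; longest length = 7

7


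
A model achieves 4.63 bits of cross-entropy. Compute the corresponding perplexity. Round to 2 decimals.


Perplexity formula: PP = 2^H
H = 4.63
PP = 2^4.63
Decompose: 2^4.63 = 2^4 * 2^0.63
2^4 = 16, 2^0.63 ~ 1.5475650
PP ~ 16 * 1.5475650 = 24.7610400
Rounded to 2 decimals: 24.76

24.76


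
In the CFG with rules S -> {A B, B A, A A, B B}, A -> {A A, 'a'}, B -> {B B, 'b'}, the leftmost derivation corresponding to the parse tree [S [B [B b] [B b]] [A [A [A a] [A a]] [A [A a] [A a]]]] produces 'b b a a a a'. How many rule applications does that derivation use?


Every bracketed nonterminal node [X ...] in the tree is produced by exactly one rule application.
Reading the tree off as a leftmost derivation:
  Step 1: S  =>  B A   (applied S -> B A)
  Step 2: B A  =>  B B A   (applied B -> B B)
  Step 3: B B A  =>  b B A   (applied B -> b)
  Step 4: b B A  =>  b b A   (applied B -> b)
  Step 5: b b A  =>  b b A A   (applied A -> A A)
  Step 6: b b A A  =>  b b A A A   (applied A -> A A)
  Step 7: b b A A A  =>  b b a A A   (applied A -> a)
  Step 8: b b a A A  =>  b b a a A   (applied A -> a)
  Step 9: b b a a A  =>  b b a a A A   (applied A -> A A)
  Step 10: b b a a A A  =>  b b a a a A   (applied A -> a)
  Step 11: b b a a a A  =>  b b a a a a   (applied A -> a)
Final yield: b b a a a a
Total rewrite steps: 11

11


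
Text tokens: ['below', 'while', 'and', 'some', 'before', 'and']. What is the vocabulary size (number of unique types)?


Listing all tokens and tracking unique types:
  Token 1: 'below' -> NEW (unique so far: 1)
  Token 2: 'while' -> NEW (unique so far: 2)
  Token 3: 'and' -> NEW (unique so far: 3)
  Token 4: 'some' -> NEW (unique so far: 4)
  Token 5: 'before' -> NEW (unique so far: 5)
  Token 6: 'and' -> duplicate (unique so far: 5)
Unique types: ('and', 'before', 'below', 'some', 'while')
Vocabulary size: 5

5


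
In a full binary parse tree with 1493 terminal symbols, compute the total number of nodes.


Leaf nodes (terminals): 1493
Internal nodes = n - 1 = 1493 - 1 = 1492
Total = leaves + internal = 1493 + 1492 = 2985

2985


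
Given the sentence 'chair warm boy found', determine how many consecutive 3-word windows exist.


Word trigrams from [4] words:
  Trigram 1: (chair warm boy)
  Trigram 2: (warm boy found)
Total word trigrams: 4 - 2 = 2

2


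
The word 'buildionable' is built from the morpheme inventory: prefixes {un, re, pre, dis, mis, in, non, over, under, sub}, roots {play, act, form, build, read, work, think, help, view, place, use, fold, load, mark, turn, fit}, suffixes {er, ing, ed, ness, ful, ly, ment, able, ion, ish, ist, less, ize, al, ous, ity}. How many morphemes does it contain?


Segmenting 'buildionable' against the inventory:
  'build' -> root (morpheme 1)
  'ion' -> suffix (morpheme 2)
  'able' -> suffix (morpheme 3)
Total morphemes: 3

3


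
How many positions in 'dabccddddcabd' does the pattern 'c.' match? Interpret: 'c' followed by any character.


Pattern: c. means 'c' followed by any character.
Scanning 'dabccddddcabd' position-by-position:
  Pos 0: window 'da' -> no
  Pos 1: window 'ab' -> no
  Pos 2: window 'bc' -> no
  Pos 3: window 'cc' -> MATCH
  Pos 4: window 'cd' -> MATCH
  Pos 5: window 'dd' -> no
  Pos 6: window 'dd' -> no
  Pos 7: window 'dd' -> no
  Pos 8: window 'dc' -> no
  Pos 9: window 'ca' -> MATCH
  Pos 10: window 'ab' -> no
  Pos 11: window 'bd' -> no
  Pos 12: window 'd' -> no
Total matches: 3

3


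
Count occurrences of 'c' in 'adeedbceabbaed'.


Scanning 'adeedbceabbaed' for 'c':
  Position 6: 'c' -> MATCH (count: 1)
Total occurrences of 'c': 1

1


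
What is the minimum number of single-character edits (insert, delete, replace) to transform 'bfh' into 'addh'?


Building DP table for s1='bfh' (len 3) and s2='addh' (len 4):
       a  d  d  h
    0  1  2  3  4
  b 1  1  2  3  4
  f 2  2  2  3  4
  h 3  3  3  3  3
Edit distance = dp[3][4] = 3

3


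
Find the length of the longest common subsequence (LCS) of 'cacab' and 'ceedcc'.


DP table for LCS of 'cacab' and 'ceedcc':
       c  e  e  d  c  c
    0  0  0  0  0  0  0
  c 0  1  1  1  1  1  1
  a 0  1  1  1  1  1  1
  c 0  1  1  1  1  2  2
  a 0  1  1  1  1  2  2
  b 0  1  1  1  1  2  2
LCS: 'cc'
LCS length = 2

2


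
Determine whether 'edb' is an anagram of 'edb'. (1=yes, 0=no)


Sort characters of 'edb': 'bde'
Sort characters of 'edb': 'bde'
Sorted forms match -> they ARE anagrams
Result: 1

1


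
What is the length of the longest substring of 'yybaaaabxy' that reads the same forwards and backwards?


Scanning 'yybaaaabxy' for palindromic substrings.
Substring at positions 2-7: 'baaaab'.
Check: reverse('baaaab') = 'baaaab' -> palindrome confirmed.
Neighbouring characters ('y' / 'x') break symmetry, so it cannot extend further.
No longer palindromic substring exists; longest length = 6

6


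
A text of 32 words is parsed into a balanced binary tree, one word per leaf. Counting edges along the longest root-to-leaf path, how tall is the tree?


In a balanced binary tree with n leaves the deepest leaf is ceil(log2(n)) edges below the root.
log2(32) = 5.0000
ceil(5.0000) = 5
height (edges) = 5

5


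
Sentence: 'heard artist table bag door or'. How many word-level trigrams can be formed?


Word trigrams from [6] words:
  Trigram 1: (heard artist table)
  Trigram 2: (artist table bag)
  Trigram 3: (table bag door)
  Trigram 4: (bag door or)
Total word trigrams: 6 - 2 = 4

4


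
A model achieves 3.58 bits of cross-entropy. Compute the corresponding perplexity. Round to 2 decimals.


Perplexity formula: PP = 2^H
H = 3.58
PP = 2^3.58
Decompose: 2^3.58 = 2^3 * 2^0.58
2^3 = 8, 2^0.58 ~ 1.4948492
PP ~ 8 * 1.4948492 = 11.9587936
Rounded to 2 decimals: 11.96

11.96


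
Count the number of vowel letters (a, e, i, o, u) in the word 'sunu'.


Scanning each character of 'sunu':
  Position 1: 's' -> consonant (running count: 0)
  Position 2: 'u' -> vowel (running count: 1)
  Position 3: 'n' -> consonant (running count: 1)
  Position 4: 'u' -> vowel (running count: 2)
Total vowels: 2

2


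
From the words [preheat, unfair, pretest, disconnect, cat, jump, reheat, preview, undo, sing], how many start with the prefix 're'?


Checking each word for prefix 're':
  'preheat' -> no (count: 0)
  'unfair' -> no (count: 0)
  'pretest' -> no (count: 0)
  'disconnect' -> no (count: 0)
  'cat' -> no (count: 0)
  'jump' -> no (count: 0)
  'reheat' -> YES, starts with 're' (count: 1)
  'preview' -> no (count: 1)
  'undo' -> no (count: 1)
  'sing' -> no (count: 1)
Total with prefix 're': 1

1


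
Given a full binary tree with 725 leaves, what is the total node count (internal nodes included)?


Leaf nodes (terminals): 725
Internal nodes = n - 1 = 725 - 1 = 724
Total = leaves + internal = 725 + 724 = 1449

1449


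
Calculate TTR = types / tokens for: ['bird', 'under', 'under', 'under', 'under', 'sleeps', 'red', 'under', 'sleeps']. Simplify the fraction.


Tokens: 9
Unique types: ('bird', 'red', 'sleeps', 'under') = 4
TTR = 4/9
Already in lowest terms.

4/9


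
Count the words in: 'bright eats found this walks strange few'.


Counting words by splitting on spaces:
  Word 1: 'bright'
  Word 2: 'eats'
  Word 3: 'found'
  Word 4: 'this'
  Word 5: 'walks'
  Word 6: 'strange'
  Word 7: 'few'
Total words: 7

7


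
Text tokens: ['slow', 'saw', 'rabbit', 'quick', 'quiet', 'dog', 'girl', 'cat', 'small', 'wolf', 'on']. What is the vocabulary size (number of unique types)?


Listing all tokens and tracking unique types:
  Token 1: 'slow' -> NEW (unique so far: 1)
  Token 2: 'saw' -> NEW (unique so far: 2)
  Token 3: 'rabbit' -> NEW (unique so far: 3)
  Token 4: 'quick' -> NEW (unique so far: 4)
  Token 5: 'quiet' -> NEW (unique so far: 5)
  Token 6: 'dog' -> NEW (unique so far: 6)
  Token 7: 'girl' -> NEW (unique so far: 7)
  Token 8: 'cat' -> NEW (unique so far: 8)
  Token 9: 'small' -> NEW (unique so far: 9)
  Token 10: 'wolf' -> NEW (unique so far: 10)
  Token 11: 'on' -> NEW (unique so far: 11)
Unique types: ('cat', 'dog', 'girl', 'on', 'quick', 'quiet', 'rabbit', 'saw', 'slow', 'small', 'wolf')
Vocabulary size: 11

11


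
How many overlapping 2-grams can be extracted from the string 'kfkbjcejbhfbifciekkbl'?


String 'kfkbjcejbhfbifciekkbl' has length L = 21.
Number of overlapping n-grams = L - n + 1
Substituting: 21 - 2 + 1 = 20

20


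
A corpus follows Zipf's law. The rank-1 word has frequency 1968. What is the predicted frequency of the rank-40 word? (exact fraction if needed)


Zipf's law: freq(rank) = f1 / rank
f1 = 1968, rank = 40
freq = 1968 / 40
GCD(1968, 40) = 8
Simplified: 246/5

246/5


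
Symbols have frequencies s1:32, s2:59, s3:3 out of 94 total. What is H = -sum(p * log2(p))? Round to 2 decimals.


Computing entropy H = -sum(p_i * log2(p_i)):
  s1: p = 32/94 = 0.3404, -p*log2(p) = 0.5292
  s2: p = 59/94 = 0.6277, -p*log2(p) = 0.4218
  s3: p = 3/94 = 0.0319, -p*log2(p) = 0.1586
H = sum of terms = 1.1096
Rounded to 2 decimals: 1.11

1.11


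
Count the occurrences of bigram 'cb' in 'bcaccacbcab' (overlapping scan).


Scanning 'bcaccacbcab' for bigram 'cb':
  Position 0: 'bc' -> no
  Position 1: 'ca' -> no
  Position 2: 'ac' -> no
  Position 3: 'cc' -> no
  Position 4: 'ca' -> no
  Position 5: 'ac' -> no
  Position 6: 'cb' -> MATCH
  Position 7: 'bc' -> no
  Position 8: 'ca' -> no
  Position 9: 'ab' -> no
Total matches: 1

1


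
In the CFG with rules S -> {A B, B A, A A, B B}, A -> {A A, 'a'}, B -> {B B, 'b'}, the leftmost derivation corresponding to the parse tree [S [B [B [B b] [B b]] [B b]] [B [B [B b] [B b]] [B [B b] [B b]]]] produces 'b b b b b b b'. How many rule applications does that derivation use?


Every bracketed nonterminal node [X ...] in the tree is produced by exactly one rule application.
Reading the tree off as a leftmost derivation:
  Step 1: S  =>  B B   (applied S -> B B)
  Step 2: B B  =>  B B B   (applied B -> B B)
  Step 3: B B B  =>  B B B B   (applied B -> B B)
  Step 4: B B B B  =>  b B B B   (applied B -> b)
  Step 5: b B B B  =>  b b B B   (applied B -> b)
  Step 6: b b B B  =>  b b b B   (applied B -> b)
  Step 7: b b b B  =>  b b b B B   (applied B -> B B)
  Step 8: b b b B B  =>  b b b B B B   (applied B -> B B)
  Step 9: b b b B B B  =>  b b b b B B   (applied B -> b)
  Step 10: b b b b B B  =>  b b b b b B   (applied B -> b)
  Step 11: b b b b b B  =>  b b b b b B B   (applied B -> B B)
  Step 12: b b b b b B B  =>  b b b b b b B   (applied B -> b)
  Step 13: b b b b b b B  =>  b b b b b b b   (applied B -> b)
Final yield: b b b b b b b
Total rewrite steps: 13

13


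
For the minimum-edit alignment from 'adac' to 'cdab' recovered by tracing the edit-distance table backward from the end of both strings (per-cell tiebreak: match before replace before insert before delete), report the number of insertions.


Edit distance = 2. Backtracking from cell (4, 4) with preference match > replace > insert > delete,
then listing the resulting alignment 'adac' -> 'cdab' left to right:
  Step 1: replace a->c
  Step 2: keep 'd'
  Step 3: keep 'a'
  Step 4: replace c->b
Total insertions: 0

0


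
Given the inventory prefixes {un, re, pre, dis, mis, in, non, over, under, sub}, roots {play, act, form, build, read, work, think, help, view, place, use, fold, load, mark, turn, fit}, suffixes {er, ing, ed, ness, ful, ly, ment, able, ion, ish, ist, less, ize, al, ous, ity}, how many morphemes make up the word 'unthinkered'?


Segmenting 'unthinkered' against the inventory:
  'un' -> prefix (morpheme 1)
  'think' -> root (morpheme 2)
  'er' -> suffix (morpheme 3)
  'ed' -> suffix (morpheme 4)
Total morphemes: 4

4


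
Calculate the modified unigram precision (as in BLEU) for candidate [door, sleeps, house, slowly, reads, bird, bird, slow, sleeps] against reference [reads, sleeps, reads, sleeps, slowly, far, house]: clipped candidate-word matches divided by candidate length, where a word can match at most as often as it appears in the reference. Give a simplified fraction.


Reference word counts: {'far': 1, 'house': 1, 'reads': 2, 'sleeps': 2, 'slowly': 1}
Checking each candidate word (with clipping):
  'door' -> not in reference -> no match (matches: 0)
  'sleeps' -> in reference (ref count 2, used 1/2) -> match (matches: 1)
  'house' -> in reference (ref count 1, used 1/1) -> match (matches: 2)
  'slowly' -> in reference (ref count 1, used 1/1) -> match (matches: 3)
  'reads' -> in reference (ref count 2, used 1/2) -> match (matches: 4)
  'bird' -> not in reference -> no match (matches: 4)
  'bird' -> not in reference -> no match (matches: 4)
  'slow' -> not in reference -> no match (matches: 4)
  'sleeps' -> in reference (ref count 2, used 2/2) -> match (matches: 5)
Clipped matches: 5, Candidate length: 9
Precision = 5/9

5/9


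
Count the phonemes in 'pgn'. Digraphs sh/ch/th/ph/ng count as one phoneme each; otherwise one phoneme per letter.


Parsing 'pgn' greedily, digraphs first:
  'p' -> consonant phoneme (phonemes so far: 1)
  'g' -> consonant phoneme (phonemes so far: 2)
  'n' -> consonant phoneme (phonemes so far: 3)
Total phonemes: 3

3


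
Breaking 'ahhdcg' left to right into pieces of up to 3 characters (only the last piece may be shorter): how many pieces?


'ahhdcg' has 6 characters.
Chunking with max size 3:
  Chunk 1: 'ahh' (positions 0-2)
  Chunk 2: 'dcg' (positions 3-5)
Total chunks: ceil(6 / 3) = 2

2


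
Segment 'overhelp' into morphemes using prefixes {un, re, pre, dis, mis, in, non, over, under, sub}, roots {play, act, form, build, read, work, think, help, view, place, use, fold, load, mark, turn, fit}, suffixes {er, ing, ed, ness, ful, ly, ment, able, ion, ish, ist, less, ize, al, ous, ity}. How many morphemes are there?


Segmenting 'overhelp' against the inventory:
  'over' -> prefix (morpheme 1)
  'help' -> root (morpheme 2)
Total morphemes: 2

2


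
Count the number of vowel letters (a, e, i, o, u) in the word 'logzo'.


Scanning each character of 'logzo':
  Position 1: 'l' -> consonant (running count: 0)
  Position 2: 'o' -> vowel (running count: 1)
  Position 3: 'g' -> consonant (running count: 1)
  Position 4: 'z' -> consonant (running count: 1)
  Position 5: 'o' -> vowel (running count: 2)
Total vowels: 2

2


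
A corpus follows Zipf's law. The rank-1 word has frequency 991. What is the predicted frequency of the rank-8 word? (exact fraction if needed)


Zipf's law: freq(rank) = f1 / rank
f1 = 991, rank = 8
freq = 991 / 8
GCD(991, 8) = 1
Simplified: 991/8

991/8


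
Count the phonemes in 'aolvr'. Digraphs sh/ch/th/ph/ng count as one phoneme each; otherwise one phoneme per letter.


Parsing 'aolvr' greedily, digraphs first:
  'a' -> vowel phoneme (phonemes so far: 1)
  'o' -> vowel phoneme (phonemes so far: 2)
  'l' -> consonant phoneme (phonemes so far: 3)
  'v' -> consonant phoneme (phonemes so far: 4)
  'r' -> consonant phoneme (phonemes so far: 5)
Total phonemes: 5

5


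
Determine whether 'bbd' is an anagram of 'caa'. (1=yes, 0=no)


Sort characters of 'bbd': 'bbd'
Sort characters of 'caa': 'aac'
Sorted forms differ -> they are NOT anagrams
Result: 0

0


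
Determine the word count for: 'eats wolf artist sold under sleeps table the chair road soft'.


Counting words by splitting on spaces:
  Word 1: 'eats'
  Word 2: 'wolf'
  Word 3: 'artist'
  Word 4: 'sold'
  Word 5: 'under'
  Word 6: 'sleeps'
  Word 7: 'table'
  Word 8: 'the'
  Word 9: 'chair'
  Word 10: 'road'
  Word 11: 'soft'
Total words: 11

11


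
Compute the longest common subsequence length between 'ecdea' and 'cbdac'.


DP table for LCS of 'ecdea' and 'cbdac':
       c  b  d  a  c
    0  0  0  0  0  0
  e 0  0  0  0  0  0
  c 0  1  1  1  1  1
  d 0  1  1  2  2  2
  e 0  1  1  2  2  2
  a 0  1  1  2  3  3
LCS: 'cda'
LCS length = 3

3


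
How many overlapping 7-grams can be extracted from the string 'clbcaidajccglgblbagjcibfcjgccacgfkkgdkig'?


String 'clbcaidajccglgblbagjcibfcjgccacgfkkgdkig' has length L = 40.
Number of overlapping n-grams = L - n + 1
Substituting: 40 - 7 + 1 = 34

34


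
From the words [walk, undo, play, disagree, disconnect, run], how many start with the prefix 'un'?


Checking each word for prefix 'un':
  'walk' -> no (count: 0)
  'undo' -> YES, starts with 'un' (count: 1)
  'play' -> no (count: 1)
  'disagree' -> no (count: 1)
  'disconnect' -> no (count: 1)
  'run' -> no (count: 1)
Total with prefix 'un': 1

1


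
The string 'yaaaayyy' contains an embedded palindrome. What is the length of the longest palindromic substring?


Scanning 'yaaaayyy' for palindromic substrings.
Substring at positions 0-5: 'yaaaay'.
Check: reverse('yaaaay') = 'yaaaay' -> palindrome confirmed.
Neighbouring characters ('-' / 'y') break symmetry, so it cannot extend further.
No longer palindromic substring exists; longest length = 6

6


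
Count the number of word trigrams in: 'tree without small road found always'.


Word trigrams from [6] words:
  Trigram 1: (tree without small)
  Trigram 2: (without small road)
  Trigram 3: (small road found)
  Trigram 4: (road found always)
Total word trigrams: 6 - 2 = 4

4


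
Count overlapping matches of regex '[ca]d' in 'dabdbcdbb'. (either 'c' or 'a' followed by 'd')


Pattern: [ca]d means either 'c' or 'a' followed by 'd'.
Scanning 'dabdbcdbb' position-by-position:
  Pos 0: window 'da' -> no
  Pos 1: window 'ab' -> no
  Pos 2: window 'bd' -> no
  Pos 3: window 'db' -> no
  Pos 4: window 'bc' -> no
  Pos 5: window 'cd' -> MATCH
  Pos 6: window 'db' -> no
  Pos 7: window 'bb' -> no
  Pos 8: window 'b' -> no
Total matches: 1

1


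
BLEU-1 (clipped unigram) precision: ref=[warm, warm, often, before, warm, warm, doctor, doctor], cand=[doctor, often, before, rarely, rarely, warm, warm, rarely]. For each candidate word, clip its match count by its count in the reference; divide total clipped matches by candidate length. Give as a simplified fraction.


Reference word counts: {'before': 1, 'doctor': 2, 'often': 1, 'warm': 4}
Checking each candidate word (with clipping):
  'doctor' -> in reference (ref count 2, used 1/2) -> match (matches: 1)
  'often' -> in reference (ref count 1, used 1/1) -> match (matches: 2)
  'before' -> in reference (ref count 1, used 1/1) -> match (matches: 3)
  'rarely' -> not in reference -> no match (matches: 3)
  'rarely' -> not in reference -> no match (matches: 3)
  'warm' -> in reference (ref count 4, used 1/4) -> match (matches: 4)
  'warm' -> in reference (ref count 4, used 2/4) -> match (matches: 5)
  'rarely' -> not in reference -> no match (matches: 5)
Clipped matches: 5, Candidate length: 8
Precision = 5/8

5/8


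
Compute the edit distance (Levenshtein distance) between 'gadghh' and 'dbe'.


Building DP table for s1='gadghh' (len 6) and s2='dbe' (len 3):
       d  b  e
    0  1  2  3
  g 1  1  2  3
  a 2  2  2  3
  d 3  2  3  3
  g 4  3  3  4
  h 5  4  4  4
  h 6  5  5  5
Edit distance = dp[6][3] = 5

5


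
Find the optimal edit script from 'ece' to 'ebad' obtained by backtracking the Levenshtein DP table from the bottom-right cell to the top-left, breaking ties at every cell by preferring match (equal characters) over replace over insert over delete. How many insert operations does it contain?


Edit distance = 3. Backtracking from cell (3, 4) with preference match > replace > insert > delete,
then listing the resulting alignment 'ece' -> 'ebad' left to right:
  Step 1: keep 'e'
  Step 2: insert 'b' [insertion #1]
  Step 3: replace c->a
  Step 4: replace e->d
Total insertions: 1

1


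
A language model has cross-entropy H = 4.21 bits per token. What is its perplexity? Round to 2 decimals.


Perplexity formula: PP = 2^H
H = 4.21
PP = 2^4.21
Decompose: 2^4.21 = 2^4 * 2^0.21
2^4 = 16, 2^0.21 ~ 1.1566882
PP ~ 16 * 1.1566882 = 18.5070112
Rounded to 2 decimals: 18.51

18.51


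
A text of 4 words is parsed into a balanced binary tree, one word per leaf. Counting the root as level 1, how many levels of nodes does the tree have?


In a balanced binary tree with n leaves the deepest leaf is ceil(log2(n)) edges below the root,
so counting node levels inclusive of root and leaves gives ceil(log2(n)) + 1 levels.
log2(4) = 2.0000
ceil(2.0000) = 2
levels = 2 + 1 = 3

3


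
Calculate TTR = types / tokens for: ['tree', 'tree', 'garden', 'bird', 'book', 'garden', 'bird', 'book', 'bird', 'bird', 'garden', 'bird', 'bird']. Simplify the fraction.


Tokens: 13
Unique types: ('bird', 'book', 'garden', 'tree') = 4
TTR = 4/13
Already in lowest terms.

4/13


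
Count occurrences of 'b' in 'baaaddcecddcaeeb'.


Scanning 'baaaddcecddcaeeb' for 'b':
  Position 0: 'b' -> MATCH (count: 1)
  Position 15: 'b' -> MATCH (count: 2)
Total occurrences of 'b': 2

2


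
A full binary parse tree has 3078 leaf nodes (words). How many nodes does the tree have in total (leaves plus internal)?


Leaf nodes (terminals): 3078
Internal nodes = n - 1 = 3078 - 1 = 3077
Total = leaves + internal = 3078 + 3077 = 6155

6155


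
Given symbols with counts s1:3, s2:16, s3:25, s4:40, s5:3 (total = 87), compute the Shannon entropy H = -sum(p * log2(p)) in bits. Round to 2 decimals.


Computing entropy H = -sum(p_i * log2(p_i)):
  s1: p = 3/87 = 0.0345, -p*log2(p) = 0.1675
  s2: p = 16/87 = 0.1839, -p*log2(p) = 0.4493
  s3: p = 25/87 = 0.2874, -p*log2(p) = 0.5170
  s4: p = 40/87 = 0.4598, -p*log2(p) = 0.5154
  s5: p = 3/87 = 0.0345, -p*log2(p) = 0.1675
H = sum of terms = 1.8167
Rounded to 2 decimals: 1.82

1.82


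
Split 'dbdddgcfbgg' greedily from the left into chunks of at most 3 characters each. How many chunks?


'dbdddgcfbgg' has 11 characters.
Chunking with max size 3:
  Chunk 1: 'dbd' (positions 0-2)
  Chunk 2: 'ddg' (positions 3-5)
  Chunk 3: 'cfb' (positions 6-8)
  Chunk 4: 'gg' (positions 9-10)
Total chunks: ceil(11 / 3) = 4

4


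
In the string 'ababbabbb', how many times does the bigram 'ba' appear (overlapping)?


Scanning 'ababbabbb' for bigram 'ba':
  Position 0: 'ab' -> no
  Position 1: 'ba' -> MATCH
  Position 2: 'ab' -> no
  Position 3: 'bb' -> no
  Position 4: 'ba' -> MATCH
  Position 5: 'ab' -> no
  Position 6: 'bb' -> no
  Position 7: 'bb' -> no
Total matches: 2

2


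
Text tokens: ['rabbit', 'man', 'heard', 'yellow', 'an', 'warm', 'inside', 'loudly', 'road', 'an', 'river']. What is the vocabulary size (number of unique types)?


Listing all tokens and tracking unique types:
  Token 1: 'rabbit' -> NEW (unique so far: 1)
  Token 2: 'man' -> NEW (unique so far: 2)
  Token 3: 'heard' -> NEW (unique so far: 3)
  Token 4: 'yellow' -> NEW (unique so far: 4)
  Token 5: 'an' -> NEW (unique so far: 5)
  Token 6: 'warm' -> NEW (unique so far: 6)
  Token 7: 'inside' -> NEW (unique so far: 7)
  Token 8: 'loudly' -> NEW (unique so far: 8)
  Token 9: 'road' -> NEW (unique so far: 9)
  Token 10: 'an' -> duplicate (unique so far: 9)
  Token 11: 'river' -> NEW (unique so far: 10)
Unique types: ('an', 'heard', 'inside', 'loudly', 'man', 'rabbit', 'river', 'road', 'warm', 'yellow')
Vocabulary size: 10

10


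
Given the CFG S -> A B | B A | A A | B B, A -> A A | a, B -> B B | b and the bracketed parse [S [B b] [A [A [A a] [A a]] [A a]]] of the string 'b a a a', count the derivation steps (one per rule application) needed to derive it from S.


Every bracketed nonterminal node [X ...] in the tree is produced by exactly one rule application.
Reading the tree off as a leftmost derivation:
  Step 1: S  =>  B A   (applied S -> B A)
  Step 2: B A  =>  b A   (applied B -> b)
  Step 3: b A  =>  b A A   (applied A -> A A)
  Step 4: b A A  =>  b A A A   (applied A -> A A)
  Step 5: b A A A  =>  b a A A   (applied A -> a)
  Step 6: b a A A  =>  b a a A   (applied A -> a)
  Step 7: b a a A  =>  b a a a   (applied A -> a)
Final yield: b a a a
Total rewrite steps: 7

7


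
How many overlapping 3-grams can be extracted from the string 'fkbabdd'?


String 'fkbabdd' has length L = 7.
Number of overlapping n-grams = L - n + 1
Substituting: 7 - 3 + 1 = 5

5


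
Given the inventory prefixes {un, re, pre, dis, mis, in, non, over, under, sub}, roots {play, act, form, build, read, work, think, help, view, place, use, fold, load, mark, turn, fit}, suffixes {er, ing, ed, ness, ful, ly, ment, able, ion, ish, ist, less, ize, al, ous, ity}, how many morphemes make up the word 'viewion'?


Segmenting 'viewion' against the inventory:
  'view' -> root (morpheme 1)
  'ion' -> suffix (morpheme 2)
Total morphemes: 2

2


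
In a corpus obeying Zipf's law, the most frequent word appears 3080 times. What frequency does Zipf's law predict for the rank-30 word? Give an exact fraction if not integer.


Zipf's law: freq(rank) = f1 / rank
f1 = 3080, rank = 30
freq = 3080 / 30
GCD(3080, 30) = 10
Simplified: 308/3

308/3


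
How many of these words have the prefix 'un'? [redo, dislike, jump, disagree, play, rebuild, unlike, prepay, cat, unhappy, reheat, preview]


Checking each word for prefix 'un':
  'redo' -> no (count: 0)
  'dislike' -> no (count: 0)
  'jump' -> no (count: 0)
  'disagree' -> no (count: 0)
  'play' -> no (count: 0)
  'rebuild' -> no (count: 0)
  'unlike' -> YES, starts with 'un' (count: 1)
  'prepay' -> no (count: 1)
  'cat' -> no (count: 1)
  'unhappy' -> YES, starts with 'un' (count: 2)
  'reheat' -> no (count: 2)
  'preview' -> no (count: 2)
Total with prefix 'un': 2

2


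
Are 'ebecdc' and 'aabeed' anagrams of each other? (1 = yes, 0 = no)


Sort characters of 'ebecdc': 'bccdee'
Sort characters of 'aabeed': 'aabdee'
Sorted forms differ -> they are NOT anagrams
Result: 0

0


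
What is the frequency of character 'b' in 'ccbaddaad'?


Scanning 'ccbaddaad' for 'b':
  Position 2: 'b' -> MATCH (count: 1)
Total occurrences of 'b': 1

1


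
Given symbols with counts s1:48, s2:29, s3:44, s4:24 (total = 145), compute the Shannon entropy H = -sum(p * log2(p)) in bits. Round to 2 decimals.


Computing entropy H = -sum(p_i * log2(p_i)):
  s1: p = 48/145 = 0.3310, -p*log2(p) = 0.5280
  s2: p = 29/145 = 0.2000, -p*log2(p) = 0.4644
  s3: p = 44/145 = 0.3034, -p*log2(p) = 0.5221
  s4: p = 24/145 = 0.1655, -p*log2(p) = 0.4295
H = sum of terms = 1.9440
Rounded to 2 decimals: 1.94

1.94


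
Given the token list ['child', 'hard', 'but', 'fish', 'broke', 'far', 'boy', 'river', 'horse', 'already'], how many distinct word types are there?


Listing all tokens and tracking unique types:
  Token 1: 'child' -> NEW (unique so far: 1)
  Token 2: 'hard' -> NEW (unique so far: 2)
  Token 3: 'but' -> NEW (unique so far: 3)
  Token 4: 'fish' -> NEW (unique so far: 4)
  Token 5: 'broke' -> NEW (unique so far: 5)
  Token 6: 'far' -> NEW (unique so far: 6)
  Token 7: 'boy' -> NEW (unique so far: 7)
  Token 8: 'river' -> NEW (unique so far: 8)
  Token 9: 'horse' -> NEW (unique so far: 9)
  Token 10: 'already' -> NEW (unique so far: 10)
Unique types: ('already', 'boy', 'broke', 'but', 'child', 'far', 'fish', 'hard', 'horse', 'river')
Vocabulary size: 10

10


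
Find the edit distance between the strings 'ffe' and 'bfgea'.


Building DP table for s1='ffe' (len 3) and s2='bfgea' (len 5):
       b  f  g  e  a
    0  1  2  3  4  5
  f 1  1  1  2  3  4
  f 2  2  1  2  3  4
  e 3  3  2  2  2  3
Edit distance = dp[3][5] = 3

3


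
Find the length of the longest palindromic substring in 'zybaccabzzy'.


Scanning 'zybaccabzzy' for palindromic substrings.
Substring at positions 2-7: 'baccab'.
Check: reverse('baccab') = 'baccab' -> palindrome confirmed.
Neighbouring characters ('y' / 'z') break symmetry, so it cannot extend further.
No longer palindromic substring exists; longest length = 6

6


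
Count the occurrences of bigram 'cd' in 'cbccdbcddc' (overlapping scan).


Scanning 'cbccdbcddc' for bigram 'cd':
  Position 0: 'cb' -> no
  Position 1: 'bc' -> no
  Position 2: 'cc' -> no
  Position 3: 'cd' -> MATCH
  Position 4: 'db' -> no
  Position 5: 'bc' -> no
  Position 6: 'cd' -> MATCH
  Position 7: 'dd' -> no
  Position 8: 'dc' -> no
Total matches: 2

2


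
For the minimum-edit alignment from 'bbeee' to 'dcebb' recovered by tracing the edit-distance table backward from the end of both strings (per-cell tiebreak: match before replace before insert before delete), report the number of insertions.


Edit distance = 4. Backtracking from cell (5, 5) with preference match > replace > insert > delete,
then listing the resulting alignment 'bbeee' -> 'dcebb' left to right:
  Step 1: replace b->d
  Step 2: replace b->c
  Step 3: keep 'e'
  Step 4: replace e->b
  Step 5: replace e->b
Total insertions: 0

0


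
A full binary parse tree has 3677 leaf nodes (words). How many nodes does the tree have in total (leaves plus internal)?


Leaf nodes (terminals): 3677
Internal nodes = n - 1 = 3677 - 1 = 3676
Total = leaves + internal = 3677 + 3676 = 7353

7353


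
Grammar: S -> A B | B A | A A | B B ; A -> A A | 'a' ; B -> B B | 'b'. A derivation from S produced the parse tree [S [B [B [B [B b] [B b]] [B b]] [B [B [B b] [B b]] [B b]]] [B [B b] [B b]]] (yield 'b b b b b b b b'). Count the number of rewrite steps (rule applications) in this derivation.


Every bracketed nonterminal node [X ...] in the tree is produced by exactly one rule application.
Reading the tree off as a leftmost derivation:
  Step 1: S  =>  B B   (applied S -> B B)
  Step 2: B B  =>  B B B   (applied B -> B B)
  Step 3: B B B  =>  B B B B   (applied B -> B B)
  Step 4: B B B B  =>  B B B B B   (applied B -> B B)
  Step 5: B B B B B  =>  b B B B B   (applied B -> b)
  Step 6: b B B B B  =>  b b B B B   (applied B -> b)
  Step 7: b b B B B  =>  b b b B B   (applied B -> b)
  Step 8: b b b B B  =>  b b b B B B   (applied B -> B B)
  Step 9: b b b B B B  =>  b b b B B B B   (applied B -> B B)
  Step 10: b b b B B B B  =>  b b b b B B B   (applied B -> b)
  Step 11: b b b b B B B  =>  b b b b b B B   (applied B -> b)
  Step 12: b b b b b B B  =>  b b b b b b B   (applied B -> b)
  Step 13: b b b b b b B  =>  b b b b b b B B   (applied B -> B B)
  Step 14: b b b b b b B B  =>  b b b b b b b B   (applied B -> b)
  Step 15: b b b b b b b B  =>  b b b b b b b b   (applied B -> b)
Final yield: b b b b b b b b
Total rewrite steps: 15

15
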